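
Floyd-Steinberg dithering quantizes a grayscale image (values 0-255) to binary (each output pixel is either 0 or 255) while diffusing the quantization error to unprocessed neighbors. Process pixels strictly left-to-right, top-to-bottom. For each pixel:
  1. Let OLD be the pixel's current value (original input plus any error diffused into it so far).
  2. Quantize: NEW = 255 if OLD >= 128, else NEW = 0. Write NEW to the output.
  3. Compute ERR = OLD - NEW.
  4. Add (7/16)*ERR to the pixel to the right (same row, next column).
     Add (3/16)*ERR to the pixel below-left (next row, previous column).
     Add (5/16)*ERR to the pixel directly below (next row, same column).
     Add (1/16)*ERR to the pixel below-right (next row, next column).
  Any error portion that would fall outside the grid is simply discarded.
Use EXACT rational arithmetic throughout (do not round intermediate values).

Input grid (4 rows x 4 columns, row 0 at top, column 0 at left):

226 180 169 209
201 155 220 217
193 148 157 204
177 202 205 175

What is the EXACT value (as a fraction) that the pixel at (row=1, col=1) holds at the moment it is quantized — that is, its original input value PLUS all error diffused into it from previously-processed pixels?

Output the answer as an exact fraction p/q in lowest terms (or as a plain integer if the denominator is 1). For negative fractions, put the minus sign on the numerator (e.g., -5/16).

Answer: 138617/2048

Derivation:
(0,0): OLD=226 → NEW=255, ERR=-29
(0,1): OLD=2677/16 → NEW=255, ERR=-1403/16
(0,2): OLD=33443/256 → NEW=255, ERR=-31837/256
(0,3): OLD=633205/4096 → NEW=255, ERR=-411275/4096
(1,0): OLD=44927/256 → NEW=255, ERR=-20353/256
(1,1): OLD=138617/2048 → NEW=0, ERR=138617/2048
Target (1,1): original=155, with diffused error = 138617/2048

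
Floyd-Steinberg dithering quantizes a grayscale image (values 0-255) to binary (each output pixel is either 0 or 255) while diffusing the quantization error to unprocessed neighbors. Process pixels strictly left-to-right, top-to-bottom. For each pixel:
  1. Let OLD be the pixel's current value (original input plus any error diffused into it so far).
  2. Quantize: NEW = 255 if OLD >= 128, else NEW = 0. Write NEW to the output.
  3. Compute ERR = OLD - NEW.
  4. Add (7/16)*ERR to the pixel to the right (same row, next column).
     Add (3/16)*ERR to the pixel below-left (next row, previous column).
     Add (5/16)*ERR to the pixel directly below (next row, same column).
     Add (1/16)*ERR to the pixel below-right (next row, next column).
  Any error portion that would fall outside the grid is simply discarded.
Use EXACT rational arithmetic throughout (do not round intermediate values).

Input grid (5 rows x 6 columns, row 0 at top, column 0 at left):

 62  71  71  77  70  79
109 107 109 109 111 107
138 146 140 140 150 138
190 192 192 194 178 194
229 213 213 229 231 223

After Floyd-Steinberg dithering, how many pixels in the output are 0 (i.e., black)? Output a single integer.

(0,0): OLD=62 → NEW=0, ERR=62
(0,1): OLD=785/8 → NEW=0, ERR=785/8
(0,2): OLD=14583/128 → NEW=0, ERR=14583/128
(0,3): OLD=259777/2048 → NEW=0, ERR=259777/2048
(0,4): OLD=4112199/32768 → NEW=0, ERR=4112199/32768
(0,5): OLD=70204145/524288 → NEW=255, ERR=-63489295/524288
(1,0): OLD=18787/128 → NEW=255, ERR=-13853/128
(1,1): OLD=118325/1024 → NEW=0, ERR=118325/1024
(1,2): OLD=7375193/32768 → NEW=255, ERR=-980647/32768
(1,3): OLD=21783717/131072 → NEW=255, ERR=-11639643/131072
(1,4): OLD=810236431/8388608 → NEW=0, ERR=810236431/8388608
(1,5): OLD=16006531257/134217728 → NEW=0, ERR=16006531257/134217728
(2,0): OLD=2061847/16384 → NEW=0, ERR=2061847/16384
(2,1): OLD=117855597/524288 → NEW=255, ERR=-15837843/524288
(2,2): OLD=905995143/8388608 → NEW=0, ERR=905995143/8388608
(2,3): OLD=11793712911/67108864 → NEW=255, ERR=-5319047409/67108864
(2,4): OLD=348575397293/2147483648 → NEW=255, ERR=-199032932947/2147483648
(2,5): OLD=4836356391051/34359738368 → NEW=255, ERR=-3925376892789/34359738368
(3,0): OLD=1876217511/8388608 → NEW=255, ERR=-262877529/8388608
(3,1): OLD=13218142363/67108864 → NEW=255, ERR=-3894617957/67108864
(3,2): OLD=98575762049/536870912 → NEW=255, ERR=-38326320511/536870912
(3,3): OLD=4376440641411/34359738368 → NEW=0, ERR=4376440641411/34359738368
(3,4): OLD=49034750887203/274877906944 → NEW=255, ERR=-21059115383517/274877906944
(3,5): OLD=523315924340781/4398046511104 → NEW=0, ERR=523315924340781/4398046511104
(4,0): OLD=223687922665/1073741824 → NEW=255, ERR=-50116242455/1073741824
(4,1): OLD=2733322755669/17179869184 → NEW=255, ERR=-1647543886251/17179869184
(4,2): OLD=92903228917359/549755813888 → NEW=255, ERR=-47284503624081/549755813888
(4,3): OLD=1867828183525579/8796093022208 → NEW=255, ERR=-375175537137461/8796093022208
(4,4): OLD=30774936939001723/140737488355328 → NEW=255, ERR=-5113122591606917/140737488355328
(4,5): OLD=539307781128726141/2251799813685248 → NEW=255, ERR=-34901171361012099/2251799813685248
Output grid:
  Row 0: .....#  (5 black, running=5)
  Row 1: #.##..  (3 black, running=8)
  Row 2: .#.###  (2 black, running=10)
  Row 3: ###.#.  (2 black, running=12)
  Row 4: ######  (0 black, running=12)

Answer: 12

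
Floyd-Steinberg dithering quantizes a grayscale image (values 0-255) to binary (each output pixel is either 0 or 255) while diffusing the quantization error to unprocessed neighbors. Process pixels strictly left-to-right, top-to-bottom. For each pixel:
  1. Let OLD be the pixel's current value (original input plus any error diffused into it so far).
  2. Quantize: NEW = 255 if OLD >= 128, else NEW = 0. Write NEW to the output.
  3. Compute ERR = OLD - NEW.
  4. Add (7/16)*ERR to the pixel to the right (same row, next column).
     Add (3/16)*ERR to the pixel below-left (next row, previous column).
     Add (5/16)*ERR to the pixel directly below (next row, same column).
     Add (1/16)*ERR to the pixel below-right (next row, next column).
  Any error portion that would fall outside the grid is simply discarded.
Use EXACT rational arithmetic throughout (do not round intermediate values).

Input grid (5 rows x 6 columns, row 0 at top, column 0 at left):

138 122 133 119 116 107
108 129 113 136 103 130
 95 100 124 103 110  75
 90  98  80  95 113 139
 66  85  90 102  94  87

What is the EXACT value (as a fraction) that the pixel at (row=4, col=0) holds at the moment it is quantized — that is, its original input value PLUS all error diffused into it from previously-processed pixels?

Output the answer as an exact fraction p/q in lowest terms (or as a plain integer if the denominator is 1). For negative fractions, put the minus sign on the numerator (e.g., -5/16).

Answer: 258551430373/2147483648

Derivation:
(0,0): OLD=138 → NEW=255, ERR=-117
(0,1): OLD=1133/16 → NEW=0, ERR=1133/16
(0,2): OLD=41979/256 → NEW=255, ERR=-23301/256
(0,3): OLD=324317/4096 → NEW=0, ERR=324317/4096
(0,4): OLD=9872395/65536 → NEW=255, ERR=-6839285/65536
(0,5): OLD=64322637/1048576 → NEW=0, ERR=64322637/1048576
(1,0): OLD=21687/256 → NEW=0, ERR=21687/256
(1,1): OLD=335489/2048 → NEW=255, ERR=-186751/2048
(1,2): OLD=4189973/65536 → NEW=0, ERR=4189973/65536
(1,3): OLD=42849649/262144 → NEW=255, ERR=-23997071/262144
(1,4): OLD=784985523/16777216 → NEW=0, ERR=784985523/16777216
(1,5): OLD=43786461941/268435456 → NEW=255, ERR=-24664579339/268435456
(2,0): OLD=3420187/32768 → NEW=0, ERR=3420187/32768
(2,1): OLD=140981849/1048576 → NEW=255, ERR=-126405031/1048576
(2,2): OLD=1147156043/16777216 → NEW=0, ERR=1147156043/16777216
(2,3): OLD=15713735603/134217728 → NEW=0, ERR=15713735603/134217728
(2,4): OLD=656670804121/4294967296 → NEW=255, ERR=-438545856359/4294967296
(2,5): OLD=311929707455/68719476736 → NEW=0, ERR=311929707455/68719476736
(3,0): OLD=1677964267/16777216 → NEW=0, ERR=1677964267/16777216
(3,1): OLD=16566312975/134217728 → NEW=0, ERR=16566312975/134217728
(3,2): OLD=182305243613/1073741824 → NEW=255, ERR=-91498921507/1073741824
(3,3): OLD=5458612562135/68719476736 → NEW=0, ERR=5458612562135/68719476736
(3,4): OLD=68176327558007/549755813888 → NEW=0, ERR=68176327558007/549755813888
(3,5): OLD=1656234541677209/8796093022208 → NEW=255, ERR=-586769178985831/8796093022208
(4,0): OLD=258551430373/2147483648 → NEW=0, ERR=258551430373/2147483648
Target (4,0): original=66, with diffused error = 258551430373/2147483648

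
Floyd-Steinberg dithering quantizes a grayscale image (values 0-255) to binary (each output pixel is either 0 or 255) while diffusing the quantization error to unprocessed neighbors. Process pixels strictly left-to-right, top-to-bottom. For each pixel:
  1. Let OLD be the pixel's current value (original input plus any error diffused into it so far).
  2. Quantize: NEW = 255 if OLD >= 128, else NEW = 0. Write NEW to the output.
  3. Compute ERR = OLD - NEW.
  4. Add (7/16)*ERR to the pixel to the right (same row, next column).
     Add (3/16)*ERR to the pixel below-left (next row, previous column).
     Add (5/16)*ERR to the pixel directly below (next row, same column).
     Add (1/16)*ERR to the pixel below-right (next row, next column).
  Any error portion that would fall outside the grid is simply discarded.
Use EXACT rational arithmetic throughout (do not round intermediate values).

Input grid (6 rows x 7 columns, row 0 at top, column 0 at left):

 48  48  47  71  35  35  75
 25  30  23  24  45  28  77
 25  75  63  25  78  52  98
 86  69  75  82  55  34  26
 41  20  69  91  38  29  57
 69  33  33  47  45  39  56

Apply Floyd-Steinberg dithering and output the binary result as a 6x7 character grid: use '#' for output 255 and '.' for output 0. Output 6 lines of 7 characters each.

Answer: .......
....#..
.#....#
..#.#..
...#...
.......

Derivation:
(0,0): OLD=48 → NEW=0, ERR=48
(0,1): OLD=69 → NEW=0, ERR=69
(0,2): OLD=1235/16 → NEW=0, ERR=1235/16
(0,3): OLD=26821/256 → NEW=0, ERR=26821/256
(0,4): OLD=331107/4096 → NEW=0, ERR=331107/4096
(0,5): OLD=4611509/65536 → NEW=0, ERR=4611509/65536
(0,6): OLD=110923763/1048576 → NEW=0, ERR=110923763/1048576
(1,0): OLD=847/16 → NEW=0, ERR=847/16
(1,1): OLD=11801/128 → NEW=0, ERR=11801/128
(1,2): OLD=456349/4096 → NEW=0, ERR=456349/4096
(1,3): OLD=2055617/16384 → NEW=0, ERR=2055617/16384
(1,4): OLD=151932459/1048576 → NEW=255, ERR=-115454421/1048576
(1,5): OLD=224018251/8388608 → NEW=0, ERR=224018251/8388608
(1,6): OLD=16930116485/134217728 → NEW=0, ERR=16930116485/134217728
(2,0): OLD=120483/2048 → NEW=0, ERR=120483/2048
(2,1): OLD=10076001/65536 → NEW=255, ERR=-6635679/65536
(2,2): OLD=86827971/1048576 → NEW=0, ERR=86827971/1048576
(2,3): OLD=727742859/8388608 → NEW=0, ERR=727742859/8388608
(2,4): OLD=6334768307/67108864 → NEW=0, ERR=6334768307/67108864
(2,5): OLD=254289549641/2147483648 → NEW=0, ERR=254289549641/2147483648
(2,6): OLD=6559039198607/34359738368 → NEW=255, ERR=-2202694085233/34359738368
(3,0): OLD=89547779/1048576 → NEW=0, ERR=89547779/1048576
(3,1): OLD=787889623/8388608 → NEW=0, ERR=787889623/8388608
(3,2): OLD=10194268733/67108864 → NEW=255, ERR=-6918491587/67108864
(3,3): OLD=23322099471/268435456 → NEW=0, ERR=23322099471/268435456
(3,4): OLD=5158556930563/34359738368 → NEW=255, ERR=-3603176353277/34359738368
(3,5): OLD=5223973144009/274877906944 → NEW=0, ERR=5223973144009/274877906944
(3,6): OLD=95358320241495/4398046511104 → NEW=0, ERR=95358320241495/4398046511104
(4,0): OLD=11448506877/134217728 → NEW=0, ERR=11448506877/134217728
(4,1): OLD=156071557129/2147483648 → NEW=0, ERR=156071557129/2147483648
(4,2): OLD=3117794324167/34359738368 → NEW=0, ERR=3117794324167/34359738368
(4,3): OLD=36213343121021/274877906944 → NEW=255, ERR=-33880523149699/274877906944
(4,4): OLD=-87305599733345/2199023255552 → NEW=0, ERR=-87305599733345/2199023255552
(4,5): OLD=1061201423911175/70368744177664 → NEW=0, ERR=1061201423911175/70368744177664
(4,6): OLD=80570707401593697/1125899906842624 → NEW=0, ERR=80570707401593697/1125899906842624
(5,0): OLD=3754917168939/34359738368 → NEW=0, ERR=3754917168939/34359738368
(5,1): OLD=34598143672105/274877906944 → NEW=0, ERR=34598143672105/274877906944
(5,2): OLD=215184951700631/2199023255552 → NEW=0, ERR=215184951700631/2199023255552
(5,3): OLD=871180630819107/17592186044416 → NEW=0, ERR=871180630819107/17592186044416
(5,4): OLD=55599847858928457/1125899906842624 → NEW=0, ERR=55599847858928457/1125899906842624
(5,5): OLD=686834122968249513/9007199254740992 → NEW=0, ERR=686834122968249513/9007199254740992
(5,6): OLD=16236951471350053703/144115188075855872 → NEW=0, ERR=16236951471350053703/144115188075855872
Row 0: .......
Row 1: ....#..
Row 2: .#....#
Row 3: ..#.#..
Row 4: ...#...
Row 5: .......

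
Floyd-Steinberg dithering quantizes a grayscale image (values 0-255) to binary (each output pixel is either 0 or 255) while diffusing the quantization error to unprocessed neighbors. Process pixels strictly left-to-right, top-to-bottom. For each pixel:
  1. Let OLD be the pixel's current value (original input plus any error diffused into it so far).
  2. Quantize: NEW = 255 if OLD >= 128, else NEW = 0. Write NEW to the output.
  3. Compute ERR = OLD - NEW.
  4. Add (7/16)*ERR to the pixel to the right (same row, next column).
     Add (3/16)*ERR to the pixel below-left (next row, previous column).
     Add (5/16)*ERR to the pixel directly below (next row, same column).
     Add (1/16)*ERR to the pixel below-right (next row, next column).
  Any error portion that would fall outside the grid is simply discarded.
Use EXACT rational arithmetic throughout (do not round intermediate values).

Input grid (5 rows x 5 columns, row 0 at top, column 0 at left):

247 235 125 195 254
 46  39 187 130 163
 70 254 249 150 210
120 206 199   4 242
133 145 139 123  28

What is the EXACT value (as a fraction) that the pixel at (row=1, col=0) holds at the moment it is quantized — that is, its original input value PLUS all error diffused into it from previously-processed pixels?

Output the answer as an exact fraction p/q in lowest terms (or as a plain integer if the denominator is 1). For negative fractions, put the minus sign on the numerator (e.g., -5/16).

(0,0): OLD=247 → NEW=255, ERR=-8
(0,1): OLD=463/2 → NEW=255, ERR=-47/2
(0,2): OLD=3671/32 → NEW=0, ERR=3671/32
(0,3): OLD=125537/512 → NEW=255, ERR=-5023/512
(0,4): OLD=2045607/8192 → NEW=255, ERR=-43353/8192
(1,0): OLD=1251/32 → NEW=0, ERR=1251/32
Target (1,0): original=46, with diffused error = 1251/32

Answer: 1251/32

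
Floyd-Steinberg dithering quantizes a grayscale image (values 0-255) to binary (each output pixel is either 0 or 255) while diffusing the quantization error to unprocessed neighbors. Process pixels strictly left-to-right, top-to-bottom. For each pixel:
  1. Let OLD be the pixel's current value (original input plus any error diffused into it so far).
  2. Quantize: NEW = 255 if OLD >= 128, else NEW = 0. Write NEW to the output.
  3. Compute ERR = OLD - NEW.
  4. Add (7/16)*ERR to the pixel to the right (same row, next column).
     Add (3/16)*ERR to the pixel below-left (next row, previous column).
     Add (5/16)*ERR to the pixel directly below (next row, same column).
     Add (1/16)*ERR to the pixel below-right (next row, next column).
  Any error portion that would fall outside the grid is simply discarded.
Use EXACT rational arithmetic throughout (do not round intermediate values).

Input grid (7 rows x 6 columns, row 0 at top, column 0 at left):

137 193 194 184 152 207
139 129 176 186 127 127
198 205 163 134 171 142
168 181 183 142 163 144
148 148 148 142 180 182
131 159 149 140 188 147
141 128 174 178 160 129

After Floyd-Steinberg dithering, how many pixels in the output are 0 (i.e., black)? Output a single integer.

Answer: 15

Derivation:
(0,0): OLD=137 → NEW=255, ERR=-118
(0,1): OLD=1131/8 → NEW=255, ERR=-909/8
(0,2): OLD=18469/128 → NEW=255, ERR=-14171/128
(0,3): OLD=277635/2048 → NEW=255, ERR=-244605/2048
(0,4): OLD=3268501/32768 → NEW=0, ERR=3268501/32768
(0,5): OLD=131407123/524288 → NEW=255, ERR=-2286317/524288
(1,0): OLD=10345/128 → NEW=0, ERR=10345/128
(1,1): OLD=103135/1024 → NEW=0, ERR=103135/1024
(1,2): OLD=5110859/32768 → NEW=255, ERR=-3244981/32768
(1,3): OLD=15353007/131072 → NEW=0, ERR=15353007/131072
(1,4): OLD=1687239661/8388608 → NEW=255, ERR=-451855379/8388608
(1,5): OLD=14536494699/134217728 → NEW=0, ERR=14536494699/134217728
(2,0): OLD=3967237/16384 → NEW=255, ERR=-210683/16384
(2,1): OLD=113944455/524288 → NEW=255, ERR=-19748985/524288
(2,2): OLD=1206542933/8388608 → NEW=255, ERR=-932552107/8388608
(2,3): OLD=7091995885/67108864 → NEW=0, ERR=7091995885/67108864
(2,4): OLD=489690179143/2147483648 → NEW=255, ERR=-57918151097/2147483648
(2,5): OLD=5520900389473/34359738368 → NEW=255, ERR=-3240832894367/34359738368
(3,0): OLD=1316329909/8388608 → NEW=255, ERR=-822765131/8388608
(3,1): OLD=7024304017/67108864 → NEW=0, ERR=7024304017/67108864
(3,2): OLD=113555457603/536870912 → NEW=255, ERR=-23346624957/536870912
(3,3): OLD=4947608898377/34359738368 → NEW=255, ERR=-3814124385463/34359738368
(3,4): OLD=26093239043881/274877906944 → NEW=0, ERR=26093239043881/274877906944
(3,5): OLD=678924531791047/4398046511104 → NEW=255, ERR=-442577328540473/4398046511104
(4,0): OLD=147076096763/1073741824 → NEW=255, ERR=-126728068357/1073741824
(4,1): OLD=1972074795583/17179869184 → NEW=0, ERR=1972074795583/17179869184
(4,2): OLD=93656058107661/549755813888 → NEW=255, ERR=-46531674433779/549755813888
(4,3): OLD=750846027587361/8796093022208 → NEW=0, ERR=750846027587361/8796093022208
(4,4): OLD=31131708530170161/140737488355328 → NEW=255, ERR=-4756351000438479/140737488355328
(4,5): OLD=319080474911637175/2251799813685248 → NEW=255, ERR=-255128477578101065/2251799813685248
(5,0): OLD=31786984727853/274877906944 → NEW=0, ERR=31786984727853/274877906944
(5,1): OLD=1954648749714173/8796093022208 → NEW=255, ERR=-288354970948867/8796093022208
(5,2): OLD=9245553695850031/70368744177664 → NEW=255, ERR=-8698476069454289/70368744177664
(5,3): OLD=227359829494200693/2251799813685248 → NEW=0, ERR=227359829494200693/2251799813685248
(5,4): OLD=926406964539701717/4503599627370496 → NEW=255, ERR=-222010940439774763/4503599627370496
(5,5): OLD=6334901732701941273/72057594037927936 → NEW=0, ERR=6334901732701941273/72057594037927936
(6,0): OLD=24064838501711127/140737488355328 → NEW=255, ERR=-11823221028897513/140737488355328
(6,1): OLD=146483511037454795/2251799813685248 → NEW=0, ERR=146483511037454795/2251799813685248
(6,2): OLD=1627724925842229971/9007199254740992 → NEW=255, ERR=-669110884116722989/9007199254740992
(6,3): OLD=23070453299040500583/144115188075855872 → NEW=255, ERR=-13678919660302746777/144115188075855872
(6,4): OLD=290221132865548334791/2305843009213693952 → NEW=0, ERR=290221132865548334791/2305843009213693952
(6,5): OLD=7690722576803048585489/36893488147419103232 → NEW=255, ERR=-1717116900788822738671/36893488147419103232
Output grid:
  Row 0: ####.#  (1 black, running=1)
  Row 1: ..#.#.  (4 black, running=5)
  Row 2: ###.##  (1 black, running=6)
  Row 3: #.##.#  (2 black, running=8)
  Row 4: #.#.##  (2 black, running=10)
  Row 5: .##.#.  (3 black, running=13)
  Row 6: #.##.#  (2 black, running=15)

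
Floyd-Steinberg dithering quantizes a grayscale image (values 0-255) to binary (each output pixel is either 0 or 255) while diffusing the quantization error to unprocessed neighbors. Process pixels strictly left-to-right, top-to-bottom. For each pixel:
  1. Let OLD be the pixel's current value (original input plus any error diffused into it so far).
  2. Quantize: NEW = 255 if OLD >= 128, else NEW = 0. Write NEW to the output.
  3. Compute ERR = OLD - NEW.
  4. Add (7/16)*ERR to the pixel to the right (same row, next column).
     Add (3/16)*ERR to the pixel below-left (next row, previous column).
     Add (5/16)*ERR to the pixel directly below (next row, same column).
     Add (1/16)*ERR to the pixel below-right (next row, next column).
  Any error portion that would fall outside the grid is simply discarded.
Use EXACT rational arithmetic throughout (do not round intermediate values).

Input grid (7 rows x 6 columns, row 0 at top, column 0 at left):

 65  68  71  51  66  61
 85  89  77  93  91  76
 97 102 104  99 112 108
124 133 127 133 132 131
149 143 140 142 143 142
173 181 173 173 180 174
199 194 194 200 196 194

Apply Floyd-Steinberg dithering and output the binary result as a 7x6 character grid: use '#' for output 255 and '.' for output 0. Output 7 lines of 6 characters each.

(0,0): OLD=65 → NEW=0, ERR=65
(0,1): OLD=1543/16 → NEW=0, ERR=1543/16
(0,2): OLD=28977/256 → NEW=0, ERR=28977/256
(0,3): OLD=411735/4096 → NEW=0, ERR=411735/4096
(0,4): OLD=7207521/65536 → NEW=0, ERR=7207521/65536
(0,5): OLD=114415783/1048576 → NEW=0, ERR=114415783/1048576
(1,0): OLD=31589/256 → NEW=0, ERR=31589/256
(1,1): OLD=406339/2048 → NEW=255, ERR=-115901/2048
(1,2): OLD=7372031/65536 → NEW=0, ERR=7372031/65536
(1,3): OLD=52775315/262144 → NEW=255, ERR=-14071405/262144
(1,4): OLD=2157980505/16777216 → NEW=255, ERR=-2120209575/16777216
(1,5): OLD=16558015647/268435456 → NEW=0, ERR=16558015647/268435456
(2,0): OLD=4094353/32768 → NEW=0, ERR=4094353/32768
(2,1): OLD=175934411/1048576 → NEW=255, ERR=-91452469/1048576
(2,2): OLD=1466227489/16777216 → NEW=0, ERR=1466227489/16777216
(2,3): OLD=13931232089/134217728 → NEW=0, ERR=13931232089/134217728
(2,4): OLD=541721748619/4294967296 → NEW=0, ERR=541721748619/4294967296
(2,5): OLD=11995623328381/68719476736 → NEW=255, ERR=-5527843239299/68719476736
(3,0): OLD=2461113857/16777216 → NEW=255, ERR=-1817076223/16777216
(3,1): OLD=11080587885/134217728 → NEW=0, ERR=11080587885/134217728
(3,2): OLD=219515709143/1073741824 → NEW=255, ERR=-54288455977/1073741824
(3,3): OLD=11849130255813/68719476736 → NEW=255, ERR=-5674336311867/68719476736
(3,4): OLD=69651090842277/549755813888 → NEW=0, ERR=69651090842277/549755813888
(3,5): OLD=1488072476056459/8796093022208 → NEW=255, ERR=-754931244606581/8796093022208
(4,0): OLD=280533778287/2147483648 → NEW=255, ERR=-267074551953/2147483648
(4,1): OLD=3372051261347/34359738368 → NEW=0, ERR=3372051261347/34359738368
(4,2): OLD=172418291696377/1099511627776 → NEW=255, ERR=-107957173386503/1099511627776
(4,3): OLD=1650758465785405/17592186044416 → NEW=0, ERR=1650758465785405/17592186044416
(4,4): OLD=56968187901408525/281474976710656 → NEW=255, ERR=-14807931159808755/281474976710656
(4,5): OLD=450727988342142011/4503599627370496 → NEW=0, ERR=450727988342142011/4503599627370496
(5,0): OLD=83857945430425/549755813888 → NEW=255, ERR=-56329787111015/549755813888
(5,1): OLD=2474483165541161/17592186044416 → NEW=255, ERR=-2011524275784919/17592186044416
(5,2): OLD=16328346406347347/140737488355328 → NEW=0, ERR=16328346406347347/140737488355328
(5,3): OLD=1067719432620420033/4503599627370496 → NEW=255, ERR=-80698472359056447/4503599627370496
(5,4): OLD=1624452657474552833/9007199254740992 → NEW=255, ERR=-672383152484400127/9007199254740992
(5,5): OLD=24402786744115660789/144115188075855872 → NEW=255, ERR=-12346586215227586571/144115188075855872
(6,0): OLD=40966181600303387/281474976710656 → NEW=255, ERR=-30809937460913893/281474976710656
(6,1): OLD=566236050857929855/4503599627370496 → NEW=0, ERR=566236050857929855/4503599627370496
(6,2): OLD=4949578848175248871/18014398509481984 → NEW=255, ERR=355907228257342951/18014398509481984
(6,3): OLD=56579185806068680171/288230376151711744 → NEW=255, ERR=-16919560112617814549/288230376151711744
(6,4): OLD=598628014903594174987/4611686018427387904 → NEW=255, ERR=-577351919795389740533/4611686018427387904
(6,5): OLD=7953495994122457153901/73786976294838206464 → NEW=0, ERR=7953495994122457153901/73786976294838206464
Row 0: ......
Row 1: .#.##.
Row 2: .#...#
Row 3: #.##.#
Row 4: #.#.#.
Row 5: ##.###
Row 6: #.###.

Answer: ......
.#.##.
.#...#
#.##.#
#.#.#.
##.###
#.###.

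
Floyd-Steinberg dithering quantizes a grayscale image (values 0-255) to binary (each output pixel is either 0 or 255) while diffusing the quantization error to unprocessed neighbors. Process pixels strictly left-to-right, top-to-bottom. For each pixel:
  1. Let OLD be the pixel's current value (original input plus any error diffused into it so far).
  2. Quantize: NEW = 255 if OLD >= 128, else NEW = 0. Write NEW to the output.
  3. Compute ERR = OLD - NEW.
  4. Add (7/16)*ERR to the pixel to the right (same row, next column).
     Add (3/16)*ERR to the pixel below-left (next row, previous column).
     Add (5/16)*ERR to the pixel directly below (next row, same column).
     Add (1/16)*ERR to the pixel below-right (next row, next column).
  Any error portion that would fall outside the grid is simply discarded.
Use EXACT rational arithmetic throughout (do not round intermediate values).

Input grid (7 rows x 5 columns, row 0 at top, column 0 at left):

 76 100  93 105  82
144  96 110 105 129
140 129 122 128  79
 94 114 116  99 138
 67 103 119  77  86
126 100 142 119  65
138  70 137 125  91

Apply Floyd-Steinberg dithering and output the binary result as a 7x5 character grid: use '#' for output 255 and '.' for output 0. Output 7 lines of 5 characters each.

Answer: .#..#
#.#.#
.#.#.
.#..#
..#..
#.##.
#..#.

Derivation:
(0,0): OLD=76 → NEW=0, ERR=76
(0,1): OLD=533/4 → NEW=255, ERR=-487/4
(0,2): OLD=2543/64 → NEW=0, ERR=2543/64
(0,3): OLD=125321/1024 → NEW=0, ERR=125321/1024
(0,4): OLD=2220735/16384 → NEW=255, ERR=-1957185/16384
(1,0): OLD=9275/64 → NEW=255, ERR=-7045/64
(1,1): OLD=11261/512 → NEW=0, ERR=11261/512
(1,2): OLD=2414625/16384 → NEW=255, ERR=-1763295/16384
(1,3): OLD=4996797/65536 → NEW=0, ERR=4996797/65536
(1,4): OLD=139120727/1048576 → NEW=255, ERR=-128266153/1048576
(2,0): OLD=898863/8192 → NEW=0, ERR=898863/8192
(2,1): OLD=41109013/262144 → NEW=255, ERR=-25737707/262144
(2,2): OLD=256204735/4194304 → NEW=0, ERR=256204735/4194304
(2,3): OLD=9991745421/67108864 → NEW=255, ERR=-7121014899/67108864
(2,4): OLD=-949949029/1073741824 → NEW=0, ERR=-949949029/1073741824
(3,0): OLD=460869535/4194304 → NEW=0, ERR=460869535/4194304
(3,1): OLD=5023156371/33554432 → NEW=255, ERR=-3533223789/33554432
(3,2): OLD=67633399649/1073741824 → NEW=0, ERR=67633399649/1073741824
(3,3): OLD=208412277489/2147483648 → NEW=0, ERR=208412277489/2147483648
(3,4): OLD=5963157870149/34359738368 → NEW=255, ERR=-2798575413691/34359738368
(4,0): OLD=43805461137/536870912 → NEW=0, ERR=43805461137/536870912
(4,1): OLD=2138369975537/17179869184 → NEW=0, ERR=2138369975537/17179869184
(4,2): OLD=56282616806783/274877906944 → NEW=255, ERR=-13811249463937/274877906944
(4,3): OLD=325503033081969/4398046511104 → NEW=0, ERR=325503033081969/4398046511104
(4,4): OLD=6965973310388119/70368744177664 → NEW=0, ERR=6965973310388119/70368744177664
(5,0): OLD=48058599983475/274877906944 → NEW=255, ERR=-22035266287245/274877906944
(5,1): OLD=218811016426489/2199023255552 → NEW=0, ERR=218811016426489/2199023255552
(5,2): OLD=13474747759067553/70368744177664 → NEW=255, ERR=-4469282006236767/70368744177664
(5,3): OLD=36524899396392223/281474976710656 → NEW=255, ERR=-35251219664825057/281474976710656
(5,4): OLD=206127098450315237/4503599627370496 → NEW=0, ERR=206127098450315237/4503599627370496
(6,0): OLD=4630465746048483/35184372088832 → NEW=255, ERR=-4341549136603677/35184372088832
(6,1): OLD=33992194006525421/1125899906842624 → NEW=0, ERR=33992194006525421/1125899906842624
(6,2): OLD=2037391997778230079/18014398509481984 → NEW=0, ERR=2037391997778230079/18014398509481984
(6,3): OLD=40339539698474730805/288230376151711744 → NEW=255, ERR=-33159206220211763915/288230376151711744
(6,4): OLD=217412406702729969331/4611686018427387904 → NEW=0, ERR=217412406702729969331/4611686018427387904
Row 0: .#..#
Row 1: #.#.#
Row 2: .#.#.
Row 3: .#..#
Row 4: ..#..
Row 5: #.##.
Row 6: #..#.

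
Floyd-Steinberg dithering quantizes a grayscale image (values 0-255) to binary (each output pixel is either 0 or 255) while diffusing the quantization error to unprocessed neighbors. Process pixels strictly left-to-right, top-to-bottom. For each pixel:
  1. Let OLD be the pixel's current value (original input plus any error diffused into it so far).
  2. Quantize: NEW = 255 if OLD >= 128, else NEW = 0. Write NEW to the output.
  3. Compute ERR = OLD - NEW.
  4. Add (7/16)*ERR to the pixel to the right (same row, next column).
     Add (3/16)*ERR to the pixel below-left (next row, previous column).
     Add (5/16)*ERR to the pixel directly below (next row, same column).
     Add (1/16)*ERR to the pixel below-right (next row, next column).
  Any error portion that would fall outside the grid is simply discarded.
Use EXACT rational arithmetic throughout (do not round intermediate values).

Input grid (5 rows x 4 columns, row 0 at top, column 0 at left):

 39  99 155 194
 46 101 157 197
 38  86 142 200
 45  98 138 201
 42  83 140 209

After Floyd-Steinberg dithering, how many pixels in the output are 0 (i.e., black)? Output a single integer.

Answer: 10

Derivation:
(0,0): OLD=39 → NEW=0, ERR=39
(0,1): OLD=1857/16 → NEW=0, ERR=1857/16
(0,2): OLD=52679/256 → NEW=255, ERR=-12601/256
(0,3): OLD=706417/4096 → NEW=255, ERR=-338063/4096
(1,0): OLD=20467/256 → NEW=0, ERR=20467/256
(1,1): OLD=338853/2048 → NEW=255, ERR=-183387/2048
(1,2): OLD=6174857/65536 → NEW=0, ERR=6174857/65536
(1,3): OLD=219522575/1048576 → NEW=255, ERR=-47864305/1048576
(2,0): OLD=1513703/32768 → NEW=0, ERR=1513703/32768
(2,1): OLD=105791581/1048576 → NEW=0, ERR=105791581/1048576
(2,2): OLD=422425905/2097152 → NEW=255, ERR=-112347855/2097152
(2,3): OLD=5643403789/33554432 → NEW=255, ERR=-2912976371/33554432
(3,0): OLD=1314541943/16777216 → NEW=0, ERR=1314541943/16777216
(3,1): OLD=42050462185/268435456 → NEW=255, ERR=-26400579095/268435456
(3,2): OLD=293170017815/4294967296 → NEW=0, ERR=293170017815/4294967296
(3,3): OLD=13770411664161/68719476736 → NEW=255, ERR=-3753054903519/68719476736
(4,0): OLD=206350244587/4294967296 → NEW=0, ERR=206350244587/4294967296
(4,1): OLD=3126077372225/34359738368 → NEW=0, ERR=3126077372225/34359738368
(4,2): OLD=203132599566113/1099511627776 → NEW=255, ERR=-77242865516767/1099511627776
(4,3): OLD=2910873956944695/17592186044416 → NEW=255, ERR=-1575133484381385/17592186044416
Output grid:
  Row 0: ..##  (2 black, running=2)
  Row 1: .#.#  (2 black, running=4)
  Row 2: ..##  (2 black, running=6)
  Row 3: .#.#  (2 black, running=8)
  Row 4: ..##  (2 black, running=10)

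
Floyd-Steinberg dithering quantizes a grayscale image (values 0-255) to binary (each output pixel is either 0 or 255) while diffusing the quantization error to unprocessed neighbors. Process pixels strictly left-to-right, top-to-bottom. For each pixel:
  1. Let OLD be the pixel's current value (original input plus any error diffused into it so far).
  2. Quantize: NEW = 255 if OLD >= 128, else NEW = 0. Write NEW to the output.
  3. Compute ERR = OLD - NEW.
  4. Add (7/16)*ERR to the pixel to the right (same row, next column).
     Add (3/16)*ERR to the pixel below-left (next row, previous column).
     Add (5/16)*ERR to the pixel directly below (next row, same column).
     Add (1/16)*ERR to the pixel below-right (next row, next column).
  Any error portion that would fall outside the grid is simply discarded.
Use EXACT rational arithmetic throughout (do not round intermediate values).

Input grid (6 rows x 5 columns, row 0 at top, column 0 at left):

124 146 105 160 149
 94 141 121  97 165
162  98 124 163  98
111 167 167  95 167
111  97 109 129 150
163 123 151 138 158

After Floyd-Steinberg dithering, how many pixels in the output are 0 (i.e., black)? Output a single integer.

(0,0): OLD=124 → NEW=0, ERR=124
(0,1): OLD=801/4 → NEW=255, ERR=-219/4
(0,2): OLD=5187/64 → NEW=0, ERR=5187/64
(0,3): OLD=200149/1024 → NEW=255, ERR=-60971/1024
(0,4): OLD=2014419/16384 → NEW=0, ERR=2014419/16384
(1,0): OLD=7839/64 → NEW=0, ERR=7839/64
(1,1): OLD=102617/512 → NEW=255, ERR=-27943/512
(1,2): OLD=1767245/16384 → NEW=0, ERR=1767245/16384
(1,3): OLD=10073033/65536 → NEW=255, ERR=-6638647/65536
(1,4): OLD=162930747/1048576 → NEW=255, ERR=-104456133/1048576
(2,0): OLD=1556835/8192 → NEW=255, ERR=-532125/8192
(2,1): OLD=21078001/262144 → NEW=0, ERR=21078001/262144
(2,2): OLD=715048723/4194304 → NEW=255, ERR=-354498797/4194304
(2,3): OLD=5531827337/67108864 → NEW=0, ERR=5531827337/67108864
(2,4): OLD=103725553023/1073741824 → NEW=0, ERR=103725553023/1073741824
(3,0): OLD=443661747/4194304 → NEW=0, ERR=443661747/4194304
(3,1): OLD=7331554103/33554432 → NEW=255, ERR=-1224826057/33554432
(3,2): OLD=155798866317/1073741824 → NEW=255, ERR=-118005298803/1073741824
(3,3): OLD=183627704357/2147483648 → NEW=0, ERR=183627704357/2147483648
(3,4): OLD=8237744242969/34359738368 → NEW=255, ERR=-523989040871/34359738368
(4,0): OLD=73664662941/536870912 → NEW=255, ERR=-63237419619/536870912
(4,1): OLD=344712777885/17179869184 → NEW=0, ERR=344712777885/17179869184
(4,2): OLD=26714211361235/274877906944 → NEW=0, ERR=26714211361235/274877906944
(4,3): OLD=829084116775069/4398046511104 → NEW=255, ERR=-292417743556451/4398046511104
(4,4): OLD=8549103974120139/70368744177664 → NEW=0, ERR=8549103974120139/70368744177664
(5,0): OLD=35721250026487/274877906944 → NEW=255, ERR=-34372616244233/274877906944
(5,1): OLD=187846752312869/2199023255552 → NEW=0, ERR=187846752312869/2199023255552
(5,2): OLD=14603665052575437/70368744177664 → NEW=255, ERR=-3340364712728883/70368744177664
(5,3): OLD=35271091175375107/281474976710656 → NEW=0, ERR=35271091175375107/281474976710656
(5,4): OLD=1110733723246954033/4503599627370496 → NEW=255, ERR=-37684181732522447/4503599627370496
Output grid:
  Row 0: .#.#.  (3 black, running=3)
  Row 1: .#.##  (2 black, running=5)
  Row 2: #.#..  (3 black, running=8)
  Row 3: .##.#  (2 black, running=10)
  Row 4: #..#.  (3 black, running=13)
  Row 5: #.#.#  (2 black, running=15)

Answer: 15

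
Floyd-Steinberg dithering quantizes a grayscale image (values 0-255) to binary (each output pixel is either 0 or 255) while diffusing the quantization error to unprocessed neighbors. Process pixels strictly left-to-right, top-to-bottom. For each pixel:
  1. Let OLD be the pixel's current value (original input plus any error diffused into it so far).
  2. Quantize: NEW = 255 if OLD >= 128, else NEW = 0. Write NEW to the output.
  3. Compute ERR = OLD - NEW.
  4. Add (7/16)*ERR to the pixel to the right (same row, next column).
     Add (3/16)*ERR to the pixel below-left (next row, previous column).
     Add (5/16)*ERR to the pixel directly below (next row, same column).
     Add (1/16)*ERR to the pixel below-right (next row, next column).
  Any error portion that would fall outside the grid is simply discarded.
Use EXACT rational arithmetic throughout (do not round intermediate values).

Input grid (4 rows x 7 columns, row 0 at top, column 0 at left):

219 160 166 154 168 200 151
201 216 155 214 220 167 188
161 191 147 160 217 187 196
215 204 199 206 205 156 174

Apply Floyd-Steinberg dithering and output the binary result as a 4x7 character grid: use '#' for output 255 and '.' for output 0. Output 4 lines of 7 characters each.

Answer: ##.###.
####.##
.#.###.
###.#.#

Derivation:
(0,0): OLD=219 → NEW=255, ERR=-36
(0,1): OLD=577/4 → NEW=255, ERR=-443/4
(0,2): OLD=7523/64 → NEW=0, ERR=7523/64
(0,3): OLD=210357/1024 → NEW=255, ERR=-50763/1024
(0,4): OLD=2397171/16384 → NEW=255, ERR=-1780749/16384
(0,5): OLD=39963557/262144 → NEW=255, ERR=-26883163/262144
(0,6): OLD=445157763/4194304 → NEW=0, ERR=445157763/4194304
(1,0): OLD=10815/64 → NEW=255, ERR=-5505/64
(1,1): OLD=83737/512 → NEW=255, ERR=-46823/512
(1,2): OLD=2220141/16384 → NEW=255, ERR=-1957779/16384
(1,3): OLD=8729241/65536 → NEW=255, ERR=-7982439/65536
(1,4): OLD=463133851/4194304 → NEW=0, ERR=463133851/4194304
(1,5): OLD=6589032875/33554432 → NEW=255, ERR=-1967347285/33554432
(1,6): OLD=101525566117/536870912 → NEW=255, ERR=-35376516443/536870912
(2,0): OLD=958243/8192 → NEW=0, ERR=958243/8192
(2,1): OLD=48710609/262144 → NEW=255, ERR=-18136111/262144
(2,2): OLD=213224947/4194304 → NEW=0, ERR=213224947/4194304
(2,3): OLD=5281911259/33554432 → NEW=255, ERR=-3274468901/33554432
(2,4): OLD=51058004507/268435456 → NEW=255, ERR=-17393036773/268435456
(2,5): OLD=1158579054681/8589934592 → NEW=255, ERR=-1031854266279/8589934592
(2,6): OLD=16381292796159/137438953472 → NEW=0, ERR=16381292796159/137438953472
(3,0): OLD=1000685907/4194304 → NEW=255, ERR=-68861613/4194304
(3,1): OLD=6443791671/33554432 → NEW=255, ERR=-2112588489/33554432
(3,2): OLD=44216680517/268435456 → NEW=255, ERR=-24234360763/268435456
(3,3): OLD=136402816971/1073741824 → NEW=0, ERR=136402816971/1073741824
(3,4): OLD=29096830490963/137438953472 → NEW=255, ERR=-5950102644397/137438953472
(3,5): OLD=129543605806857/1099511627776 → NEW=0, ERR=129543605806857/1099511627776
(3,6): OLD=4491019978139031/17592186044416 → NEW=255, ERR=5012536812951/17592186044416
Row 0: ##.###.
Row 1: ####.##
Row 2: .#.###.
Row 3: ###.#.#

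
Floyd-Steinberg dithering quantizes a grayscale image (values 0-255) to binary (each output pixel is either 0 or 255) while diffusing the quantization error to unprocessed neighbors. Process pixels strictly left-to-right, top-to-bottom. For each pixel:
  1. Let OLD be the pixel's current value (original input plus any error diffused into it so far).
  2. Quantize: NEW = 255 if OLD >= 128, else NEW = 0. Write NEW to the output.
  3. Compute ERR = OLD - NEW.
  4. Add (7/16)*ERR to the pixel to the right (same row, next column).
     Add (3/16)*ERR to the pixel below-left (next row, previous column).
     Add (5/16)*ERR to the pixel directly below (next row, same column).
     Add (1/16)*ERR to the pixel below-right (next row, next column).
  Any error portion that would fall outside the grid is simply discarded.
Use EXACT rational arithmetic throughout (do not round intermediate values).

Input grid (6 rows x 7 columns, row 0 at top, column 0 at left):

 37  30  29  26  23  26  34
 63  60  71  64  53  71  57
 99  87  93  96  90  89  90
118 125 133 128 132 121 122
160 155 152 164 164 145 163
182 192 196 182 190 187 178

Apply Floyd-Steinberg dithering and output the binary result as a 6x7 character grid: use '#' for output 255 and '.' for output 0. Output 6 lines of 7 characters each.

(0,0): OLD=37 → NEW=0, ERR=37
(0,1): OLD=739/16 → NEW=0, ERR=739/16
(0,2): OLD=12597/256 → NEW=0, ERR=12597/256
(0,3): OLD=194675/4096 → NEW=0, ERR=194675/4096
(0,4): OLD=2870053/65536 → NEW=0, ERR=2870053/65536
(0,5): OLD=47353347/1048576 → NEW=0, ERR=47353347/1048576
(0,6): OLD=901898773/16777216 → NEW=0, ERR=901898773/16777216
(1,0): OLD=21305/256 → NEW=0, ERR=21305/256
(1,1): OLD=250639/2048 → NEW=0, ERR=250639/2048
(1,2): OLD=9942971/65536 → NEW=255, ERR=-6768709/65536
(1,3): OLD=11784223/262144 → NEW=0, ERR=11784223/262144
(1,4): OLD=1640651773/16777216 → NEW=0, ERR=1640651773/16777216
(1,5): OLD=18886088717/134217728 → NEW=255, ERR=-15339431923/134217728
(1,6): OLD=57167723811/2147483648 → NEW=0, ERR=57167723811/2147483648
(2,0): OLD=4848149/32768 → NEW=255, ERR=-3507691/32768
(2,1): OLD=67368631/1048576 → NEW=0, ERR=67368631/1048576
(2,2): OLD=1760102629/16777216 → NEW=0, ERR=1760102629/16777216
(2,3): OLD=22525319677/134217728 → NEW=255, ERR=-11700200963/134217728
(2,4): OLD=68506709453/1073741824 → NEW=0, ERR=68506709453/1073741824
(2,5): OLD=3171462691631/34359738368 → NEW=0, ERR=3171462691631/34359738368
(2,6): OLD=72324785423929/549755813888 → NEW=255, ERR=-67862947117511/549755813888
(3,0): OLD=1620586821/16777216 → NEW=0, ERR=1620586821/16777216
(3,1): OLD=26886200161/134217728 → NEW=255, ERR=-7339320479/134217728
(3,2): OLD=139083384435/1073741824 → NEW=255, ERR=-134720780685/1073741824
(3,3): OLD=276534112213/4294967296 → NEW=0, ERR=276534112213/4294967296
(3,4): OLD=105533887857989/549755813888 → NEW=255, ERR=-34653844683451/549755813888
(3,5): OLD=453476976060447/4398046511104 → NEW=0, ERR=453476976060447/4398046511104
(3,6): OLD=9450754961926465/70368744177664 → NEW=255, ERR=-8493274803377855/70368744177664
(4,0): OLD=386402895083/2147483648 → NEW=255, ERR=-161205435157/2147483648
(4,1): OLD=3009286191599/34359738368 → NEW=0, ERR=3009286191599/34359738368
(4,2): OLD=87830514793057/549755813888 → NEW=255, ERR=-52357217748383/549755813888
(4,3): OLD=540050994729339/4398046511104 → NEW=0, ERR=540050994729339/4398046511104
(4,4): OLD=7789139539995841/35184372088832 → NEW=255, ERR=-1182875342656319/35184372088832
(4,5): OLD=153057873250212481/1125899906842624 → NEW=255, ERR=-134046602994656639/1125899906842624
(4,6): OLD=1434648857684212951/18014398509481984 → NEW=0, ERR=1434648857684212951/18014398509481984
(5,0): OLD=96186981889853/549755813888 → NEW=255, ERR=-44000750651587/549755813888
(5,1): OLD=711623628192703/4398046511104 → NEW=255, ERR=-409878232138817/4398046511104
(5,2): OLD=5417089570313897/35184372088832 → NEW=255, ERR=-3554925312338263/35184372088832
(5,3): OLD=46137483080809517/281474976710656 → NEW=255, ERR=-25638635980407763/281474976710656
(5,4): OLD=2251707100191889423/18014398509481984 → NEW=0, ERR=2251707100191889423/18014398509481984
(5,5): OLD=31317808099876697247/144115188075855872 → NEW=255, ERR=-5431564859466550113/144115188075855872
(5,6): OLD=412647090747824140913/2305843009213693952 → NEW=255, ERR=-175342876601667816847/2305843009213693952
Row 0: .......
Row 1: ..#..#.
Row 2: #..#..#
Row 3: .##.#.#
Row 4: #.#.##.
Row 5: ####.##

Answer: .......
..#..#.
#..#..#
.##.#.#
#.#.##.
####.##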